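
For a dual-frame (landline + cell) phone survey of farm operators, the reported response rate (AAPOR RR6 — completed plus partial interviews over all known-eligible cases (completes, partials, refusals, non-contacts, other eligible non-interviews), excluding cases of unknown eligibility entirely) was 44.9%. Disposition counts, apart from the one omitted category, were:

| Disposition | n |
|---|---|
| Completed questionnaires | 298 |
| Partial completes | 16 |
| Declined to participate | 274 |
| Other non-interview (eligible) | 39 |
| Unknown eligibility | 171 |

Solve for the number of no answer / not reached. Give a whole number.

Num = 298 + 16 = 314
RR6 = 314 / D = 0.449
D = 314 / 0.449 = 699.3
Remaining denominator categories sum to 627
no answer / not reached = 699.3 − 627 ≈ 72

72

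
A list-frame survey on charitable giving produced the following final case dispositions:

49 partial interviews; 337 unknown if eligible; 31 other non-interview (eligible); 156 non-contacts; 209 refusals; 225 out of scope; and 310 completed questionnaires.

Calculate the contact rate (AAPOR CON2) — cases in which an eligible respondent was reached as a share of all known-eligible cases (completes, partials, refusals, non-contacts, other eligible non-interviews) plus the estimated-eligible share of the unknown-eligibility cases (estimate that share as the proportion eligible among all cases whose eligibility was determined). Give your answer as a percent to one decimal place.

59.0%

Num → 310 + 49 + 209 + 31 = 599
Determined eligible → 310 + 49 + 209 + 156 + 31 = 755
e = 755 / (755 + 225) = 755 / 980 = 0.7704
e × U → 0.7704 × 337 = 259.62
Denominator → 755 + 259.62 = 1014.62
CON2 = 599 / 1014.62 = 0.5904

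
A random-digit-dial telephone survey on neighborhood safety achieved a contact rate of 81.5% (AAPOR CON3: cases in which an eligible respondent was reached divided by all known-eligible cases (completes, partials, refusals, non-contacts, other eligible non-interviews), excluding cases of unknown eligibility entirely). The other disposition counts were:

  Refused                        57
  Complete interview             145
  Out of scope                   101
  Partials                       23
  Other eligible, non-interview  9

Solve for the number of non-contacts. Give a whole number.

Numerator → 145 + 23 + 57 + 9 = 234
CON3 = 234 / D = 0.815
D = 234 / 0.815 = 287.1
Other denominator terms total 234
non-contacts = 287.1 − 234 ≈ 53

53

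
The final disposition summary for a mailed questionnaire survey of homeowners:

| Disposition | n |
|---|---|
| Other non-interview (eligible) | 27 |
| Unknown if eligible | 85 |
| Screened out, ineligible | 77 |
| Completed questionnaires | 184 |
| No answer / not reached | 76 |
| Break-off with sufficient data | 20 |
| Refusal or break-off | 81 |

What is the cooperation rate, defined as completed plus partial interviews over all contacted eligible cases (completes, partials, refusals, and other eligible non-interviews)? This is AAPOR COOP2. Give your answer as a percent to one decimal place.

Top: 184 + 20 = 204
Denominator: 184 + 20 + 81 + 27 = 312
COOP2 = 204 / 312 = 0.6538

65.4%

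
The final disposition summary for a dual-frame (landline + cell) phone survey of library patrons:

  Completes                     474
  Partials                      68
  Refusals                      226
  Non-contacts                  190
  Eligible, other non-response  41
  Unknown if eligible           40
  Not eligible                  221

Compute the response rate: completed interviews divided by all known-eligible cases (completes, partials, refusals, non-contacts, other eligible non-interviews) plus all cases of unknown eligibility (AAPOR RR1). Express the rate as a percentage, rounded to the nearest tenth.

45.6%

Top → 474
Base → 474 + 68 + 226 + 190 + 41 + 40 = 1039
RR1 = 474 / 1039 = 0.4562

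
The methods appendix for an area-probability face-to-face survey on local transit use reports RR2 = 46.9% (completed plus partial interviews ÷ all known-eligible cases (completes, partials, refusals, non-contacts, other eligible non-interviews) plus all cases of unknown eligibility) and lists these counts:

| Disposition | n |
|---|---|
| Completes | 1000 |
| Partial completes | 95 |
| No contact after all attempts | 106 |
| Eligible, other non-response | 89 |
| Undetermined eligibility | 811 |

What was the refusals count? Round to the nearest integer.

Num: 1000 + 95 = 1095
RR2 = 1095 / D = 0.469
D = 1095 / 0.469 = 2334.8
Other denominator terms total 2101
refusals = 2334.8 − 2101 ≈ 234

234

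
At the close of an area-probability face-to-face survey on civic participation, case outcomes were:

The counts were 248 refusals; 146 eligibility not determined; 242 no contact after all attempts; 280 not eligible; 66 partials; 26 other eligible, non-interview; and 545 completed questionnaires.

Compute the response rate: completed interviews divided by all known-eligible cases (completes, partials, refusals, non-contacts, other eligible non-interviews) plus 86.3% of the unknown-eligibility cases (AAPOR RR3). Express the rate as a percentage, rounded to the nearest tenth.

Top: 545
Eligible (known): 545 + 66 + 248 + 242 + 26 = 1127
Eligible share of unknowns: 0.8630 × 146 = 126.00
Base: 1127 + 126.00 = 1253.00
RR3 = 545 / 1253.00 = 0.4350

43.5%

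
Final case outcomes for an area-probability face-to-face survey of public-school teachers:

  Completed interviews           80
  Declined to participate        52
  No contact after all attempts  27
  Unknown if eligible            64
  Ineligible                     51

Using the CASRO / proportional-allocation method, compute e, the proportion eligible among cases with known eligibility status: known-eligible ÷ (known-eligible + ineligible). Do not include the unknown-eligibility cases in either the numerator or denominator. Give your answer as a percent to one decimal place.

Determined eligible: 80 + 52 + 27 = 159
e = 159 / (159 + 51) = 159 / 210 = 0.7571

75.7%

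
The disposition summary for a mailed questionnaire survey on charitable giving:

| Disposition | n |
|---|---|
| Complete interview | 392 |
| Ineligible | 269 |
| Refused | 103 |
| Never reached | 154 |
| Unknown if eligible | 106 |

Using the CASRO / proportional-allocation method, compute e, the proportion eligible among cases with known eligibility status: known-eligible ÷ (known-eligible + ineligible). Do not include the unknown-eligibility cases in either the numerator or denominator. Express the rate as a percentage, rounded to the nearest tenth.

70.7%

Determined eligible: 392 + 103 + 154 = 649
e = 649 / (649 + 269) = 649 / 918 = 0.7070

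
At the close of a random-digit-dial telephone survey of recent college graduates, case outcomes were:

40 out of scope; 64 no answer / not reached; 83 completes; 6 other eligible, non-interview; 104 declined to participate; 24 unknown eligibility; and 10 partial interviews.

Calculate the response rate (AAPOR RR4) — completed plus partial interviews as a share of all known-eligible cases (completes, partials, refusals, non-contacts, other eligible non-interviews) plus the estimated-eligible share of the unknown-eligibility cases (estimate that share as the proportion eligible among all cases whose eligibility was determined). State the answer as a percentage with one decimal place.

32.3%

Numerator: 83 + 10 = 93
Eligible (known): 83 + 10 + 104 + 64 + 6 = 267
e = 267 / (267 + 40) = 267 / 307 = 0.8697
Eligible share of unknowns: 0.8697 × 24 = 20.87
Denom: 267 + 20.87 = 287.87
RR4 = 93 / 287.87 = 0.3231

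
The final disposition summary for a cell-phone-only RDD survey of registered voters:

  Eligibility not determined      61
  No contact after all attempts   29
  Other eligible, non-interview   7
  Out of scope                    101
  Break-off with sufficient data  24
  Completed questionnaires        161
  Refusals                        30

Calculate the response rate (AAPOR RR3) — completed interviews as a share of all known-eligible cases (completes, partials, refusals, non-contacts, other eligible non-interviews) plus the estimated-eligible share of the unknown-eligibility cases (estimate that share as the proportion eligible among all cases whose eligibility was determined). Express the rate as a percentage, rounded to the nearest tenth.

Top → 161
Eligible (known) → 161 + 24 + 30 + 29 + 7 = 251
e = 251 / (251 + 101) = 251 / 352 = 0.7131
e × U → 0.7131 × 61 = 43.50
Denom → 251 + 43.50 = 294.50
RR3 = 161 / 294.50 = 0.5467

54.7%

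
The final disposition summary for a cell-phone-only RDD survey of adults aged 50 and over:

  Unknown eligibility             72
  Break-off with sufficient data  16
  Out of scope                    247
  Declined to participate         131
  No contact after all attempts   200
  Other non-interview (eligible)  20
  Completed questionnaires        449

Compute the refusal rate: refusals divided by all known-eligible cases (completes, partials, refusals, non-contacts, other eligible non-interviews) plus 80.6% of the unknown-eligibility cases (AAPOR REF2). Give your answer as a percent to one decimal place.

Num → 131
Determined eligible → 449 + 16 + 131 + 200 + 20 = 816
Eligible share of unknowns → 0.8060 × 72 = 58.03
Denominator → 816 + 58.03 = 874.03
REF2 = 131 / 874.03 = 0.1499

15.0%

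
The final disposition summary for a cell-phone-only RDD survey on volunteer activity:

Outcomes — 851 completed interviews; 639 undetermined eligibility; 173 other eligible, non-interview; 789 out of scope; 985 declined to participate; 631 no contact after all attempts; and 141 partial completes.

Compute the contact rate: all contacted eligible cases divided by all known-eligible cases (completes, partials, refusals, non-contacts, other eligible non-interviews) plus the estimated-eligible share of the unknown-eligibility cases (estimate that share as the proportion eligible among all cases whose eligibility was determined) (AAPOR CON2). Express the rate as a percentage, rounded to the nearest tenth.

65.6%

Top = 851 + 141 + 985 + 173 = 2150
Known eligible = 851 + 141 + 985 + 631 + 173 = 2781
e = 2781 / (2781 + 789) = 2781 / 3570 = 0.7790
Estimated eligible among unknowns = 0.7790 × 639 = 497.78
Denominator = 2781 + 497.78 = 3278.78
CON2 = 2150 / 3278.78 = 0.6557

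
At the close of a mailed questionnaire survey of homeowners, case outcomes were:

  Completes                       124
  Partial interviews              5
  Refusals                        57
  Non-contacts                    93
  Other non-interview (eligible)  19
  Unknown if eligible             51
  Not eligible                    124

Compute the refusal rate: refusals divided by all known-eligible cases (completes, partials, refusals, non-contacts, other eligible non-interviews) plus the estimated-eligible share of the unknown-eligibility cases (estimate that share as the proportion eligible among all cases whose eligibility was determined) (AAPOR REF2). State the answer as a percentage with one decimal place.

17.1%

Numerator: 57
Determined eligible: 124 + 5 + 57 + 93 + 19 = 298
e = 298 / (298 + 124) = 298 / 422 = 0.7062
Estimated eligible among unknowns: 0.7062 × 51 = 36.02
Denominator: 298 + 36.02 = 334.02
REF2 = 57 / 334.02 = 0.1706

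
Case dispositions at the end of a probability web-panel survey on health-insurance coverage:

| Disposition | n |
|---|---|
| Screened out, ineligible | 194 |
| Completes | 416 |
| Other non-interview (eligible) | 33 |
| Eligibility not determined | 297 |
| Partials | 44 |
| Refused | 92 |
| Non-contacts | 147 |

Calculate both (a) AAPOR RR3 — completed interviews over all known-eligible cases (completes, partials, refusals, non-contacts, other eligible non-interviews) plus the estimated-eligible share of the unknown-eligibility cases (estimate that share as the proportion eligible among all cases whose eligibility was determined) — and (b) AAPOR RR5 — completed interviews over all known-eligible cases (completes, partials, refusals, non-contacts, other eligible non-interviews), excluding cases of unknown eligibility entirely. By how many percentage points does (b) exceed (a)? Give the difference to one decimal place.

Numerator: 416
Eligible (known): 416 + 44 + 92 + 147 + 33 = 732
e = 732 / (732 + 194) = 732 / 926 = 0.7905
e × U: 0.7905 × 297 = 234.78
Denom: 732 + 234.78 = 966.78
RR3 = 416 / 966.78 = 0.4303
Denom: 416 + 44 + 92 + 147 + 33 = 732
RR5 = 416 / 732 = 0.5683
Difference = 56.83 − 43.03 = 13.80 percentage points

13.8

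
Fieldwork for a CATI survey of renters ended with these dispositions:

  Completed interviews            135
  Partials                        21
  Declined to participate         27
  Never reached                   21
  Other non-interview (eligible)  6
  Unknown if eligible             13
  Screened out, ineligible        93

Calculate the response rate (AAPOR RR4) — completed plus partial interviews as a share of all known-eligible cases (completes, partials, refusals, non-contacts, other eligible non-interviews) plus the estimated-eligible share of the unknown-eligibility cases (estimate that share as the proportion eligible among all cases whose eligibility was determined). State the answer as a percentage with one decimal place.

Top = 135 + 21 = 156
Eligible (known) = 135 + 21 + 27 + 21 + 6 = 210
e = 210 / (210 + 93) = 210 / 303 = 0.6931
Eligible share of unknowns = 0.6931 × 13 = 9.01
Base = 210 + 9.01 = 219.01
RR4 = 156 / 219.01 = 0.7123

71.2%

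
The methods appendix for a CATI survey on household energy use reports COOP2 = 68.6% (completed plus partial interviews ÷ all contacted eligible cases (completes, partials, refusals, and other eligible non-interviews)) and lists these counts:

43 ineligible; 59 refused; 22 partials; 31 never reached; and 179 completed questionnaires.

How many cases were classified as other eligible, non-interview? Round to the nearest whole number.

33

Top = 179 + 22 = 201
COOP2 = 201 / D = 0.686
D = 201 / 0.686 = 293.0
Other denominator terms total 260
other eligible, non-interview = 293.0 − 260 ≈ 33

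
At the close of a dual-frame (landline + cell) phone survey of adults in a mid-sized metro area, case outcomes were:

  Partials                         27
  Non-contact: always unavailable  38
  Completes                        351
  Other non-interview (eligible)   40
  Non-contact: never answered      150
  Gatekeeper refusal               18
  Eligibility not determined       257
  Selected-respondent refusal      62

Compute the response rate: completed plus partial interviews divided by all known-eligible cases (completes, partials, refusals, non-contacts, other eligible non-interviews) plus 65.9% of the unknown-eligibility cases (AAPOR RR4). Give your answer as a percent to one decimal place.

Refusal or break-off = 18 + 62 = 80
Non-contacts = 150 + 38 = 188
Num → 351 + 27 = 378
Eligible (known) → 351 + 27 + 80 + 188 + 40 = 686
Eligible share of unknowns → 0.6590 × 257 = 169.36
Base → 686 + 169.36 = 855.36
RR4 = 378 / 855.36 = 0.4419

44.2%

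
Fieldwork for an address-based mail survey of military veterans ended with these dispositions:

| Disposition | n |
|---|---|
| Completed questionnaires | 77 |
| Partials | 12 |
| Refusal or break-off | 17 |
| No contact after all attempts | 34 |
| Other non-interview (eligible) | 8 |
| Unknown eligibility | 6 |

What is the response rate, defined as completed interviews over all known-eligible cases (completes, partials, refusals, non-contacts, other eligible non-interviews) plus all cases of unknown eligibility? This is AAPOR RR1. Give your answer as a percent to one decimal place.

50.0%

Num = 77
Denom = 77 + 12 + 17 + 34 + 8 + 6 = 154
RR1 = 77 / 154 = 0.5000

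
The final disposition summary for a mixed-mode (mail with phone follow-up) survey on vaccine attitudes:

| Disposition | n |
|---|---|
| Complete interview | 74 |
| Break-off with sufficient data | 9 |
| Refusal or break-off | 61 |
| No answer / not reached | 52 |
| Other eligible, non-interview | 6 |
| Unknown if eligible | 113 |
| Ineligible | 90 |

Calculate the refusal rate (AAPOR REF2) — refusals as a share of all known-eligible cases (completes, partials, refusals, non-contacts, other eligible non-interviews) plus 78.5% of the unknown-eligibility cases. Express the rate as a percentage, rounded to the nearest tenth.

21.0%

Num = 61
Eligible (known) = 74 + 9 + 61 + 52 + 6 = 202
Estimated eligible among unknowns = 0.7850 × 113 = 88.70
Base = 202 + 88.70 = 290.70
REF2 = 61 / 290.70 = 0.2098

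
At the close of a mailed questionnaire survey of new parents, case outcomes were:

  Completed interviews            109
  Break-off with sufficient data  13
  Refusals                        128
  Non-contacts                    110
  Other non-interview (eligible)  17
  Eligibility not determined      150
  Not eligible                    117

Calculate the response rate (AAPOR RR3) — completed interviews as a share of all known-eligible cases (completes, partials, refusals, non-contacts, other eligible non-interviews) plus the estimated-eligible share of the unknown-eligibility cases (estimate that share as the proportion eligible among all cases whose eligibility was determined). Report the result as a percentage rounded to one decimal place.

22.2%

Top: 109
Known eligible: 109 + 13 + 128 + 110 + 17 = 377
e = 377 / (377 + 117) = 377 / 494 = 0.7632
e × U: 0.7632 × 150 = 114.48
Denominator: 377 + 114.48 = 491.48
RR3 = 109 / 491.48 = 0.2218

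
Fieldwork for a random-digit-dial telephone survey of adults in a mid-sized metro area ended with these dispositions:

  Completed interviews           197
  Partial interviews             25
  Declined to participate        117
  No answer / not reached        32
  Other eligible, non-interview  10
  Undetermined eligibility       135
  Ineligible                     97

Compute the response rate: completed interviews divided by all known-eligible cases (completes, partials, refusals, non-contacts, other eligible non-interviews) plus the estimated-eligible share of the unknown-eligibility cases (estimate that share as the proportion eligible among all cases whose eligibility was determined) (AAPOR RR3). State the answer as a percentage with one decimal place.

Top: 197
Determined eligible: 197 + 25 + 117 + 32 + 10 = 381
e = 381 / (381 + 97) = 381 / 478 = 0.7971
Eligible share of unknowns: 0.7971 × 135 = 107.61
Denom: 381 + 107.61 = 488.61
RR3 = 197 / 488.61 = 0.4032

40.3%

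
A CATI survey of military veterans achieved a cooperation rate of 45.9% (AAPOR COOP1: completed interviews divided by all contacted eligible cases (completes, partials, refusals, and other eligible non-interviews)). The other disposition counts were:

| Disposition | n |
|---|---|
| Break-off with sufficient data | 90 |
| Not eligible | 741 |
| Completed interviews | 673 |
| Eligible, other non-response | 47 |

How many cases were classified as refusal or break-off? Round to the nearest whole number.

656

COOP1 = 673 / D = 0.459
D = 673 / 0.459 = 1466.2
Remaining denominator categories sum to 810
refusal or break-off = 1466.2 − 810 ≈ 656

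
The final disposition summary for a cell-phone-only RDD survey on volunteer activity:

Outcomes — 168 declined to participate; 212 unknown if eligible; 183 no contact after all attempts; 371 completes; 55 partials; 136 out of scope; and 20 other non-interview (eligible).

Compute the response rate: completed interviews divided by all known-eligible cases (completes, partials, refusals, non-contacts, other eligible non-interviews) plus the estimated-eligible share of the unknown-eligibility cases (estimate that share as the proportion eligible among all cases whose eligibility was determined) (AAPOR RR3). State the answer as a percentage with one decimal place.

37.9%

Numerator = 371
Known eligible = 371 + 55 + 168 + 183 + 20 = 797
e = 797 / (797 + 136) = 797 / 933 = 0.8542
e × U = 0.8542 × 212 = 181.09
Denom = 797 + 181.09 = 978.09
RR3 = 371 / 978.09 = 0.3793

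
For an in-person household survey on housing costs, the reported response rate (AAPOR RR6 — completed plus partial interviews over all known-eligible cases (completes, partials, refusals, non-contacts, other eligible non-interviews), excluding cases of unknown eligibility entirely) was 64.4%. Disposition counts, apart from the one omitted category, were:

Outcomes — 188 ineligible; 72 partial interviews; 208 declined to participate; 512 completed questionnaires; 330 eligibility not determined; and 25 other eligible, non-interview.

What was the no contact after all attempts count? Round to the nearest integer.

90

Top → 512 + 72 = 584
RR6 = 584 / D = 0.644
D = 584 / 0.644 = 906.8
Other denominator terms total 817
no contact after all attempts = 906.8 − 817 ≈ 90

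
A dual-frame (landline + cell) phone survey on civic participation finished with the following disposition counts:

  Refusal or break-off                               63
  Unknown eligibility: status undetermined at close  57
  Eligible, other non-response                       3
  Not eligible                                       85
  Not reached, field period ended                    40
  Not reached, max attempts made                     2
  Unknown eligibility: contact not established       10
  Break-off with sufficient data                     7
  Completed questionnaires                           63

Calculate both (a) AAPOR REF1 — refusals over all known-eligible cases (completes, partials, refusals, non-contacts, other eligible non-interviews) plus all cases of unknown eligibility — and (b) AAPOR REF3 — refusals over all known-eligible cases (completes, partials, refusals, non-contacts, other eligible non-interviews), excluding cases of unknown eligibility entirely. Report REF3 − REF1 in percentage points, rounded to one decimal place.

9.7

Non-contacts = 40 + 2 = 42
Undetermined eligibility = 10 + 57 = 67
Numerator → 63
Denominator → 63 + 7 + 63 + 42 + 3 + 67 = 245
REF1 = 63 / 245 = 0.2571
Denominator → 63 + 7 + 63 + 42 + 3 = 178
REF3 = 63 / 178 = 0.3539
Difference = 35.39 − 25.71 = 9.68 percentage points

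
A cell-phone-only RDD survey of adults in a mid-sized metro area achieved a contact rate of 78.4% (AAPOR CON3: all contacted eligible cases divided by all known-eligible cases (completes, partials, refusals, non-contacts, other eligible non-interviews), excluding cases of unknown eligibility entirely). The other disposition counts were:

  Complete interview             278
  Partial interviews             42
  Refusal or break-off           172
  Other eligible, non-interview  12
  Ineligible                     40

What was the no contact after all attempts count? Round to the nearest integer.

139

Num: 278 + 42 + 172 + 12 = 504
CON3 = 504 / D = 0.784
D = 504 / 0.784 = 642.9
Remaining denominator categories sum to 504
no contact after all attempts = 642.9 − 504 ≈ 139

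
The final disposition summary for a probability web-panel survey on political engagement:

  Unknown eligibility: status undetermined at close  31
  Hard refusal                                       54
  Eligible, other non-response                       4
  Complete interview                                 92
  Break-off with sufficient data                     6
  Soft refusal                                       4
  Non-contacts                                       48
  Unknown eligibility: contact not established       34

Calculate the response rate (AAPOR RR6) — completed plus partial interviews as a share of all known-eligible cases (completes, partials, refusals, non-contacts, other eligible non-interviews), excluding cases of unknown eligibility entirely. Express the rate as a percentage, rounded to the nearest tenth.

Refused = 54 + 4 = 58
Unknown if eligible = 34 + 31 = 65
Top: 92 + 6 = 98
Denominator: 92 + 6 + 58 + 48 + 4 = 208
RR6 = 98 / 208 = 0.4712

47.1%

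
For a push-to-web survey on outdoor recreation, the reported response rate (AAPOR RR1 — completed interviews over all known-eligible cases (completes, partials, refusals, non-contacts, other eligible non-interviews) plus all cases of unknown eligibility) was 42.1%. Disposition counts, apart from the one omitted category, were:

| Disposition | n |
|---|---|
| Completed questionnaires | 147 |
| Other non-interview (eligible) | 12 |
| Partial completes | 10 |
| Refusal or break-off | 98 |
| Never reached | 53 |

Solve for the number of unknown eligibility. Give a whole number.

RR1 = 147 / D = 0.421
D = 147 / 0.421 = 349.2
Remaining denominator categories sum to 320
unknown eligibility = 349.2 − 320 ≈ 29

29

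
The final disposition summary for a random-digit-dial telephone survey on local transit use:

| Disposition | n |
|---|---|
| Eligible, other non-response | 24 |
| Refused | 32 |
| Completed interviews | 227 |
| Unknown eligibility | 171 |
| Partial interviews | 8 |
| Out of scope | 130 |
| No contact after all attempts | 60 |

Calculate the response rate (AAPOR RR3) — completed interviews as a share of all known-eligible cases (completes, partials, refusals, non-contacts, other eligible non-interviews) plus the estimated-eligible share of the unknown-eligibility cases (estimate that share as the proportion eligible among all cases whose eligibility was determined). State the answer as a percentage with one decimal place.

47.7%

Num: 227
Eligible (known): 227 + 8 + 32 + 60 + 24 = 351
e = 351 / (351 + 130) = 351 / 481 = 0.7297
e × U: 0.7297 × 171 = 124.78
Base: 351 + 124.78 = 475.78
RR3 = 227 / 475.78 = 0.4771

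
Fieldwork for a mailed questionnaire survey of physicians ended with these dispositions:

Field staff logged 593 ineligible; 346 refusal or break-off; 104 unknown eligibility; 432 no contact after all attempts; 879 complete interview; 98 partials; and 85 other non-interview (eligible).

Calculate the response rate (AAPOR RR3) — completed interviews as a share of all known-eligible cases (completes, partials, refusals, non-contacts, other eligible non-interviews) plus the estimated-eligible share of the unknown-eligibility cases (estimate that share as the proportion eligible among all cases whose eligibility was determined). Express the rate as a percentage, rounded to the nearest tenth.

Numerator = 879
Determined eligible = 879 + 98 + 346 + 432 + 85 = 1840
e = 1840 / (1840 + 593) = 1840 / 2433 = 0.7563
e × U = 0.7563 × 104 = 78.66
Denominator = 1840 + 78.66 = 1918.66
RR3 = 879 / 1918.66 = 0.4581

45.8%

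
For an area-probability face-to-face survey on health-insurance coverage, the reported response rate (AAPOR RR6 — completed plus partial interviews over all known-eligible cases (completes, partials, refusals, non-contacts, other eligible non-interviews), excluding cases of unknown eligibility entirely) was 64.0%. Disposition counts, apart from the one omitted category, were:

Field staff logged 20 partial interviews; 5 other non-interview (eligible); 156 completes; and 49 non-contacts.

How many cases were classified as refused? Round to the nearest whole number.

45

Num → 156 + 20 = 176
RR6 = 176 / D = 0.640
D = 176 / 0.640 = 275.0
Rest of base = 230
refused = 275.0 − 230 ≈ 45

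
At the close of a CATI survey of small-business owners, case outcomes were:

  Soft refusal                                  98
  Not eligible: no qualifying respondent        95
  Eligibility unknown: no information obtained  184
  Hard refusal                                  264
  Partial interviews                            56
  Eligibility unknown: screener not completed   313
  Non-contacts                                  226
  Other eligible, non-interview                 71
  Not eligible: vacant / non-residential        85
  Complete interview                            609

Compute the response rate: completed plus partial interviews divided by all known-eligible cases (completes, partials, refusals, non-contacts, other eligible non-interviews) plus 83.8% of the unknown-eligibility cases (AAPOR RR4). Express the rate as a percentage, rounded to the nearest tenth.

Refusals = 264 + 98 = 362
Eligibility not determined = 313 + 184 = 497
Screened out, ineligible = 95 + 85 = 180
Numerator: 609 + 56 = 665
Eligible (known): 609 + 56 + 362 + 226 + 71 = 1324
Estimated eligible among unknowns: 0.8380 × 497 = 416.49
Base: 1324 + 416.49 = 1740.49
RR4 = 665 / 1740.49 = 0.3821

38.2%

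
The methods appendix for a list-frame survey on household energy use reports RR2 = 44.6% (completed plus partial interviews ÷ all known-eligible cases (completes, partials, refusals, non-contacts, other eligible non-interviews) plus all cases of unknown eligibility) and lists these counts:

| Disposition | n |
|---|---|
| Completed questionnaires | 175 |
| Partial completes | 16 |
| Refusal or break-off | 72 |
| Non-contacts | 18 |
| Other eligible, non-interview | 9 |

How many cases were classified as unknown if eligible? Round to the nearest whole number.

Numerator → 175 + 16 = 191
RR2 = 191 / D = 0.446
D = 191 / 0.446 = 428.3
Remaining denominator categories sum to 290
unknown if eligible = 428.3 − 290 ≈ 138

138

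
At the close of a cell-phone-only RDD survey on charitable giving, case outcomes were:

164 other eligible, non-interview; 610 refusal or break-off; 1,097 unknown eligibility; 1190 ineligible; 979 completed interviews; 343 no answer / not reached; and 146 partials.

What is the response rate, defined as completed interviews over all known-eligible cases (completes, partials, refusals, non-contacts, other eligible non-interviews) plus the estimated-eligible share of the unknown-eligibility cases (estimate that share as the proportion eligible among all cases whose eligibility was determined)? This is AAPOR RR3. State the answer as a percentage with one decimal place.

33.1%

Num → 979
Determined eligible → 979 + 146 + 610 + 343 + 164 = 2242
e = 2242 / (2242 + 1190) = 2242 / 3432 = 0.6533
e × U → 0.6533 × 1097 = 716.67
Base → 2242 + 716.67 = 2958.67
RR3 = 979 / 2958.67 = 0.3309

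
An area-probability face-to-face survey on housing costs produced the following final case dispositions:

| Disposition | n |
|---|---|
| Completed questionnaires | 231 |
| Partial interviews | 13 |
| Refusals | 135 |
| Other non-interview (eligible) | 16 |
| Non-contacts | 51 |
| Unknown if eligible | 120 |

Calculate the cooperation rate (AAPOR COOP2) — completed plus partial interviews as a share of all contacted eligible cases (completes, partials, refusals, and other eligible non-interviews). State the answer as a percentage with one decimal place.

Numerator → 231 + 13 = 244
Base → 231 + 13 + 135 + 16 = 395
COOP2 = 244 / 395 = 0.6177

61.8%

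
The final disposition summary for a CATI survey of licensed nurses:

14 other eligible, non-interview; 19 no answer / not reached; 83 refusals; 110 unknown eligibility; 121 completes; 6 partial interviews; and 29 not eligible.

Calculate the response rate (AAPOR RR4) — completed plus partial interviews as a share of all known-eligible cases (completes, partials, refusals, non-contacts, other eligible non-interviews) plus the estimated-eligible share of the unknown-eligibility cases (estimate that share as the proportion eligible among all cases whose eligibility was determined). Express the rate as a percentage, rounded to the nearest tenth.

37.2%

Numerator: 121 + 6 = 127
Eligible (known): 121 + 6 + 83 + 19 + 14 = 243
e = 243 / (243 + 29) = 243 / 272 = 0.8934
Eligible share of unknowns: 0.8934 × 110 = 98.27
Denom: 243 + 98.27 = 341.27
RR4 = 127 / 341.27 = 0.3721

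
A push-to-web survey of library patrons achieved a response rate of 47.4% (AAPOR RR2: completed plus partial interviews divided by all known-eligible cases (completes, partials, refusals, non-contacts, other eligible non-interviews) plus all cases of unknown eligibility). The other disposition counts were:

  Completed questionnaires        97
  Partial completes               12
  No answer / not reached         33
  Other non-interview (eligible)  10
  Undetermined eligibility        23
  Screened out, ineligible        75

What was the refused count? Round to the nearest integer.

55

Top → 97 + 12 = 109
RR2 = 109 / D = 0.474
D = 109 / 0.474 = 230.0
Remaining denominator categories sum to 175
refused = 230.0 − 175 ≈ 55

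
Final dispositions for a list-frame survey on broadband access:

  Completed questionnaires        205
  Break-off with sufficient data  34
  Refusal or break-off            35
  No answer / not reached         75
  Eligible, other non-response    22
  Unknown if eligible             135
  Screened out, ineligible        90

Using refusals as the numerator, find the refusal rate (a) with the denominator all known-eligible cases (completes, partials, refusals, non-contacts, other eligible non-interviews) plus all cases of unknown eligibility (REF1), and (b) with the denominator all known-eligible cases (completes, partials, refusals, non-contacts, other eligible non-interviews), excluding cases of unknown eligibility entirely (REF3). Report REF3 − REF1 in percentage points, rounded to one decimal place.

Num: 35
Denom: 205 + 34 + 35 + 75 + 22 + 135 = 506
REF1 = 35 / 506 = 0.0692
Denom: 205 + 34 + 35 + 75 + 22 = 371
REF3 = 35 / 371 = 0.0943
Difference = 9.43 − 6.92 = 2.51 percentage points

2.5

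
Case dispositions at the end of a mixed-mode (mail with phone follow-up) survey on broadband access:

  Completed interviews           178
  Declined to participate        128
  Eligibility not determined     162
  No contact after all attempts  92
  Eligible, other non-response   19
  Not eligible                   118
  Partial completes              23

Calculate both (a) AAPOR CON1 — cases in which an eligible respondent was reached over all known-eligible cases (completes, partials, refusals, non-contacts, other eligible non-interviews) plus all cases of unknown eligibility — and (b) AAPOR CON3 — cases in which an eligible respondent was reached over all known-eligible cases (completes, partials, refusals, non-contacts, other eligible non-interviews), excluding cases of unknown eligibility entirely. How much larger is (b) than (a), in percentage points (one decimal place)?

21.3

Top: 178 + 23 + 128 + 19 = 348
Base: 178 + 23 + 128 + 92 + 19 + 162 = 602
CON1 = 348 / 602 = 0.5781
Base: 178 + 23 + 128 + 92 + 19 = 440
CON3 = 348 / 440 = 0.7909
Difference = 79.09 − 57.81 = 21.28 percentage points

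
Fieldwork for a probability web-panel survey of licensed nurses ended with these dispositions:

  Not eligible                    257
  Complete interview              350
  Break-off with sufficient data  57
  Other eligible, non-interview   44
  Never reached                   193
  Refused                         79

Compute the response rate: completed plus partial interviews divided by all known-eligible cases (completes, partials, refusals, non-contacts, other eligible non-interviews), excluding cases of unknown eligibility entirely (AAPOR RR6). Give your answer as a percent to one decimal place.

Num = 350 + 57 = 407
Base = 350 + 57 + 79 + 193 + 44 = 723
RR6 = 407 / 723 = 0.5629

56.3%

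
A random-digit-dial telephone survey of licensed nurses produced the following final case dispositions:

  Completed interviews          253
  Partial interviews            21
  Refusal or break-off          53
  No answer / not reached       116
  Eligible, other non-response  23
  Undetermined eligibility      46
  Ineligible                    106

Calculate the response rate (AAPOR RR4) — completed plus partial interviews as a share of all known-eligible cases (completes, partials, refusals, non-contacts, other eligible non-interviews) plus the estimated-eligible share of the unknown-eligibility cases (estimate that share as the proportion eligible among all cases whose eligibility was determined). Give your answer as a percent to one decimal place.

54.4%

Top → 253 + 21 = 274
Eligible (known) → 253 + 21 + 53 + 116 + 23 = 466
e = 466 / (466 + 106) = 466 / 572 = 0.8147
Eligible share of unknowns → 0.8147 × 46 = 37.48
Denom → 466 + 37.48 = 503.48
RR4 = 274 / 503.48 = 0.5442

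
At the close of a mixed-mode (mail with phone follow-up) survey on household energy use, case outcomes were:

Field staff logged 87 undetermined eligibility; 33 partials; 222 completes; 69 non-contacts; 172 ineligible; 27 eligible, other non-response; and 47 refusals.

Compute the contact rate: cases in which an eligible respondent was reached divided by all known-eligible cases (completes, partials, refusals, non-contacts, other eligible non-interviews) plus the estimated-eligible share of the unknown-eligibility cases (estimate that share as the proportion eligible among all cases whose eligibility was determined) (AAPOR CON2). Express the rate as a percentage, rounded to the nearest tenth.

Numerator = 222 + 33 + 47 + 27 = 329
Determined eligible = 222 + 33 + 47 + 69 + 27 = 398
e = 398 / (398 + 172) = 398 / 570 = 0.6982
Estimated eligible among unknowns = 0.6982 × 87 = 60.74
Denom = 398 + 60.74 = 458.74
CON2 = 329 / 458.74 = 0.7172

71.7%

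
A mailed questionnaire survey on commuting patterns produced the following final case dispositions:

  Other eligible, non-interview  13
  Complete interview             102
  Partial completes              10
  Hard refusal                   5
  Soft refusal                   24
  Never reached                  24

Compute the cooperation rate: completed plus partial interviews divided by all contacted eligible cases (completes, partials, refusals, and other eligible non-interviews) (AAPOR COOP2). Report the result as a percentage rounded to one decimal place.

72.7%

Declined to participate = 5 + 24 = 29
Num → 102 + 10 = 112
Denominator → 102 + 10 + 29 + 13 = 154
COOP2 = 112 / 154 = 0.7273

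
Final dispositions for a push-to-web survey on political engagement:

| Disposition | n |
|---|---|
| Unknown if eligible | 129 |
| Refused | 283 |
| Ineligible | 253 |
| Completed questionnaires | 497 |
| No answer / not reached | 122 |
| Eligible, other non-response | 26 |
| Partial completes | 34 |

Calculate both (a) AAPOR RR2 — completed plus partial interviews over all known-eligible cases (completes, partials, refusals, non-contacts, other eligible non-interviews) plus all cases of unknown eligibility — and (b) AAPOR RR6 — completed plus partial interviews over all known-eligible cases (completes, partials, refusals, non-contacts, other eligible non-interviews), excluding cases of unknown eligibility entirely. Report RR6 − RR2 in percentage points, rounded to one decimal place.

6.5

Num: 497 + 34 = 531
Base: 497 + 34 + 283 + 122 + 26 + 129 = 1091
RR2 = 531 / 1091 = 0.4867
Base: 497 + 34 + 283 + 122 + 26 = 962
RR6 = 531 / 962 = 0.5520
Difference = 55.20 − 48.67 = 6.53 percentage points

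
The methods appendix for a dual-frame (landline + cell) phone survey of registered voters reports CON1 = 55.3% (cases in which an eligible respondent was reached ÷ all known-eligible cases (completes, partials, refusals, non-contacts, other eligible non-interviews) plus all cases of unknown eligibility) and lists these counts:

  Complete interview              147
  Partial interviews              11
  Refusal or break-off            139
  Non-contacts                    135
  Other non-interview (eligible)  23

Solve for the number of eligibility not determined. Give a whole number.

Numerator → 147 + 11 + 139 + 23 = 320
CON1 = 320 / D = 0.553
D = 320 / 0.553 = 578.7
Remaining denominator categories sum to 455
eligibility not determined = 578.7 − 455 ≈ 124

124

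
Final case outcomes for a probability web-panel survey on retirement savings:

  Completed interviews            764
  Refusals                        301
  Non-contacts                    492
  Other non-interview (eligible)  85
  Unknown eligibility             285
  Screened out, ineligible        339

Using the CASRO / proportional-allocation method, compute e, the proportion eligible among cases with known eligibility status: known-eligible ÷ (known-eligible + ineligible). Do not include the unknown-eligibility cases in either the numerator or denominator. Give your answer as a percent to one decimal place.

Determined eligible → 764 + 301 + 492 + 85 = 1642
e = 1642 / (1642 + 339) = 1642 / 1981 = 0.8289

82.9%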